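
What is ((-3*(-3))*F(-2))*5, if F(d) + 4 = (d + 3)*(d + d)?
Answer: -360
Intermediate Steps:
F(d) = -4 + 2*d*(3 + d) (F(d) = -4 + (d + 3)*(d + d) = -4 + (3 + d)*(2*d) = -4 + 2*d*(3 + d))
((-3*(-3))*F(-2))*5 = ((-3*(-3))*(-4 + 2*(-2)² + 6*(-2)))*5 = (9*(-4 + 2*4 - 12))*5 = (9*(-4 + 8 - 12))*5 = (9*(-8))*5 = -72*5 = -360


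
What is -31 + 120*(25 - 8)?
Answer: 2009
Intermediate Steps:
-31 + 120*(25 - 8) = -31 + 120*17 = -31 + 2040 = 2009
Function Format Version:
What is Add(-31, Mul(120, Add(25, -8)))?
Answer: 2009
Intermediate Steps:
Add(-31, Mul(120, Add(25, -8))) = Add(-31, Mul(120, 17)) = Add(-31, 2040) = 2009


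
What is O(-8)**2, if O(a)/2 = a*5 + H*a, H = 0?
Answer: 6400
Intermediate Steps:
O(a) = 10*a (O(a) = 2*(a*5 + 0*a) = 2*(5*a + 0) = 2*(5*a) = 10*a)
O(-8)**2 = (10*(-8))**2 = (-80)**2 = 6400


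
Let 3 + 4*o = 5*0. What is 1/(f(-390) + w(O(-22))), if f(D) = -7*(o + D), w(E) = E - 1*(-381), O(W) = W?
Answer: 4/12377 ≈ 0.00032318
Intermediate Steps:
w(E) = 381 + E (w(E) = E + 381 = 381 + E)
o = -¾ (o = -¾ + (5*0)/4 = -¾ + (¼)*0 = -¾ + 0 = -¾ ≈ -0.75000)
f(D) = 21/4 - 7*D (f(D) = -7*(-¾ + D) = 21/4 - 7*D)
1/(f(-390) + w(O(-22))) = 1/((21/4 - 7*(-390)) + (381 - 22)) = 1/((21/4 + 2730) + 359) = 1/(10941/4 + 359) = 1/(12377/4) = 4/12377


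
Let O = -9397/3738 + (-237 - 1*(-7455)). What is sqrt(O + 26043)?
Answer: sqrt(464708986098)/3738 ≈ 182.37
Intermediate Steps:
O = 26971487/3738 (O = -9397*1/3738 + (-237 + 7455) = -9397/3738 + 7218 = 26971487/3738 ≈ 7215.5)
sqrt(O + 26043) = sqrt(26971487/3738 + 26043) = sqrt(124320221/3738) = sqrt(464708986098)/3738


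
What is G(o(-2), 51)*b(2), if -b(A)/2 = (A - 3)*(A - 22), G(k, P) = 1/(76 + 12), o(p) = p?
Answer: -5/11 ≈ -0.45455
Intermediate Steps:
G(k, P) = 1/88
b(A) = -2*(-22 + A)*(-3 + A) (b(A) = -2*(A - 3)*(A - 22) = -2*(-3 + A)*(-22 + A) = -2*(-22 + A)*(-3 + A))
G(o(-2), 51)*b(2) = (-132 - 2*2² + 50*2)/88 = (-132 - 2*4 + 100)/88 = (-132 - 8 + 100)/88 = (1/88)*(-40) = -5/11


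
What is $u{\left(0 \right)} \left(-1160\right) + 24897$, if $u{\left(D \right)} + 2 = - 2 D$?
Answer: $27217$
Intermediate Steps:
$u{\left(D \right)} = -2 - 2 D$
$u{\left(0 \right)} \left(-1160\right) + 24897 = \left(-2 - 0\right) \left(-1160\right) + 24897 = \left(-2 + 0\right) \left(-1160\right) + 24897 = \left(-2\right) \left(-1160\right) + 24897 = 2320 + 24897 = 27217$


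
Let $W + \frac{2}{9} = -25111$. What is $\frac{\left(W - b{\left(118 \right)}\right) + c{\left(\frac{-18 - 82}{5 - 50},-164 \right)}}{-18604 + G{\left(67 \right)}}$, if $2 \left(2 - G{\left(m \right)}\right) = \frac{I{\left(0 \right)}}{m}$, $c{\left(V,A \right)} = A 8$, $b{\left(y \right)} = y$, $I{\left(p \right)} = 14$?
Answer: $\frac{16004357}{11217069} \approx 1.4268$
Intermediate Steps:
$W = - \frac{226001}{9}$ ($W = - \frac{2}{9} - 25111 = - \frac{226001}{9} \approx -25111.0$)
$c{\left(V,A \right)} = 8 A$
$G{\left(m \right)} = 2 - \frac{7}{m}$ ($G{\left(m \right)} = 2 - \frac{14 \frac{1}{m}}{2} = 2 - \frac{7}{m}$)
$\frac{\left(W - b{\left(118 \right)}\right) + c{\left(\frac{-18 - 82}{5 - 50},-164 \right)}}{-18604 + G{\left(67 \right)}} = \frac{\left(- \frac{226001}{9} - 118\right) + 8 \left(-164\right)}{-18604 + \left(2 - \frac{7}{67}\right)} = \frac{\left(- \frac{226001}{9} - 118\right) - 1312}{-18604 + \left(2 - \frac{7}{67}\right)} = \frac{- \frac{227063}{9} - 1312}{-18604 + \left(2 - \frac{7}{67}\right)} = - \frac{238871}{9 \left(-18604 + \frac{127}{67}\right)} = - \frac{238871}{9 \left(- \frac{1246341}{67}\right)} = \left(- \frac{238871}{9}\right) \left(- \frac{67}{1246341}\right) = \frac{16004357}{11217069}$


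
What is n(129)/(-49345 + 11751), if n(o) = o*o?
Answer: -16641/37594 ≈ -0.44265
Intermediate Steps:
n(o) = o²
n(129)/(-49345 + 11751) = 129²/(-49345 + 11751) = 16641/(-37594) = 16641*(-1/37594) = -16641/37594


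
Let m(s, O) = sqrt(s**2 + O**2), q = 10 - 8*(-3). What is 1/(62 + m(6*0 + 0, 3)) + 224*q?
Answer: 495041/65 ≈ 7616.0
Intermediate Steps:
q = 34 (q = 10 + 24 = 34)
m(s, O) = sqrt(O**2 + s**2)
1/(62 + m(6*0 + 0, 3)) + 224*q = 1/(62 + sqrt(3**2 + (6*0 + 0)**2)) + 224*34 = 1/(62 + sqrt(9 + (0 + 0)**2)) + 7616 = 1/(62 + sqrt(9 + 0**2)) + 7616 = 1/(62 + sqrt(9 + 0)) + 7616 = 1/(62 + sqrt(9)) + 7616 = 1/(62 + 3) + 7616 = 1/65 + 7616 = 495041/65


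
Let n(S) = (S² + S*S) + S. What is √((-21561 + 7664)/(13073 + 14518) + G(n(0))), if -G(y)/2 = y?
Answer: I*√383432127/27591 ≈ 0.7097*I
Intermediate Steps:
n(S) = S + 2*S² (n(S) = (S² + S²) + S = 2*S² + S = S + 2*S²)
G(y) = -2*y
√((-21561 + 7664)/(13073 + 14518) + G(n(0))) = √((-21561 + 7664)/(13073 + 14518) - 0*(1 + 2*0)) = √(-13897/27591 - 0*(1 + 0)) = √(-13897*1/27591 - 0) = √(-13897/27591 - 2*0) = √(-13897/27591 + 0) = √(-13897/27591) = I*√383432127/27591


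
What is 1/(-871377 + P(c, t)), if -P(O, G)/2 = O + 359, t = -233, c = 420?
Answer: -1/872935 ≈ -1.1456e-6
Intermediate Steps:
P(O, G) = -718 - 2*O (P(O, G) = -2*(O + 359) = -2*(359 + O) = -718 - 2*O)
1/(-871377 + P(c, t)) = 1/(-871377 + (-718 - 2*420)) = 1/(-871377 + (-718 - 840)) = 1/(-871377 - 1558) = 1/(-872935) = -1/872935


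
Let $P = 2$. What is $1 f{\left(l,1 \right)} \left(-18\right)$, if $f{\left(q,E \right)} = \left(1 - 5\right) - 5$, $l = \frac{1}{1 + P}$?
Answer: $162$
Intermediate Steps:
$l = \frac{1}{3}$ ($l = \frac{1}{1 + 2} = \frac{1}{3} \approx 0.33333$)
$f{\left(q,E \right)} = -9$ ($f{\left(q,E \right)} = -4 - 5 = -9$)
$1 f{\left(l,1 \right)} \left(-18\right) = 1 \left(-9\right) \left(-18\right) = \left(-9\right) \left(-18\right) = 162$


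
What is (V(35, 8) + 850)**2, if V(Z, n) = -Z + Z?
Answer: 722500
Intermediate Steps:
V(Z, n) = 0
(V(35, 8) + 850)**2 = (0 + 850)**2 = 850**2 = 722500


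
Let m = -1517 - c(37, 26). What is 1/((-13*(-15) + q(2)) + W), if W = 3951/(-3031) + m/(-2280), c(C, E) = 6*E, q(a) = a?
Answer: 6910680/1357466543 ≈ 0.0050909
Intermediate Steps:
m = -1673 (m = -1517 - 6*26 = -1517 - 1*156 = -1517 - 156 = -1673)
W = -3937417/6910680 (W = 3951/(-3031) - 1673/(-2280) = 3951*(-1/3031) - 1673*(-1/2280) = -3951/3031 + 1673/2280 = -3937417/6910680 ≈ -0.56976)
1/((-13*(-15) + q(2)) + W) = 1/((-13*(-15) + 2) - 3937417/6910680) = 1/((195 + 2) - 3937417/6910680) = 1/(197 - 3937417/6910680) = 1/(1357466543/6910680) = 6910680/1357466543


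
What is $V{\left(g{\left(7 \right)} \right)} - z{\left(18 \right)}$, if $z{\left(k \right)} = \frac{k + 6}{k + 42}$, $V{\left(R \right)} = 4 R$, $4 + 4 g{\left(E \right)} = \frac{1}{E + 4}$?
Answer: $- \frac{237}{55} \approx -4.3091$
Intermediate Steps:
$g{\left(E \right)} = -1 + \frac{1}{4 \left(4 + E\right)}$ ($g{\left(E \right)} = -1 + \frac{1}{4 \left(E + 4\right)} = -1 + \frac{1}{4 \left(4 + E\right)}$)
$z{\left(k \right)} = \frac{6 + k}{42 + k}$
$V{\left(g{\left(7 \right)} \right)} - z{\left(18 \right)} = 4 \frac{- \frac{15}{4} - 7}{4 + 7} - \frac{6 + 18}{42 + 18} = 4 \frac{- \frac{15}{4} - 7}{11} - \frac{1}{60} \cdot 24 = 4 \cdot \frac{1}{11} \left(- \frac{43}{4}\right) - \frac{1}{60} \cdot 24 = 4 \left(- \frac{43}{44}\right) - \frac{2}{5} = - \frac{43}{11} - \frac{2}{5} = - \frac{237}{55}$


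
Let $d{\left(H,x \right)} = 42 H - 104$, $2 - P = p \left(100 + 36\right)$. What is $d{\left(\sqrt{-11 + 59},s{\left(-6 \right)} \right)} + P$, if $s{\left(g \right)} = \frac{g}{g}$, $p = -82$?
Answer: $11050 + 168 \sqrt{3} \approx 11341.0$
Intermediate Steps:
$s{\left(g \right)} = 1$
$P = 11154$ ($P = 2 - - 82 \left(100 + 36\right) = 2 - \left(-82\right) 136 = 2 - -11152 = 2 + 11152 = 11154$)
$d{\left(H,x \right)} = -104 + 42 H$
$d{\left(\sqrt{-11 + 59},s{\left(-6 \right)} \right)} + P = \left(-104 + 42 \sqrt{-11 + 59}\right) + 11154 = \left(-104 + 42 \sqrt{48}\right) + 11154 = \left(-104 + 42 \cdot 4 \sqrt{3}\right) + 11154 = \left(-104 + 168 \sqrt{3}\right) + 11154 = 11050 + 168 \sqrt{3}$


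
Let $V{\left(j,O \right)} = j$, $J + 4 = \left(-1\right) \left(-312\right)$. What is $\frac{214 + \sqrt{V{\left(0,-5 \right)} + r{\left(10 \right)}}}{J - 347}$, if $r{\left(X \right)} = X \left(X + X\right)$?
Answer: $- \frac{214}{39} - \frac{10 \sqrt{2}}{39} \approx -5.8498$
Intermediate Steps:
$J = 308$ ($J = -4 - -312 = -4 + 312 = 308$)
$r{\left(X \right)} = 2 X^{2}$ ($r{\left(X \right)} = X 2 X = 2 X^{2}$)
$\frac{214 + \sqrt{V{\left(0,-5 \right)} + r{\left(10 \right)}}}{J - 347} = \frac{214 + \sqrt{0 + 2 \cdot 10^{2}}}{308 - 347} = \frac{214 + \sqrt{0 + 2 \cdot 100}}{-39} = \left(214 + \sqrt{0 + 200}\right) \left(- \frac{1}{39}\right) = \left(214 + \sqrt{200}\right) \left(- \frac{1}{39}\right) = \left(214 + 10 \sqrt{2}\right) \left(- \frac{1}{39}\right) = - \frac{214}{39} - \frac{10 \sqrt{2}}{39}$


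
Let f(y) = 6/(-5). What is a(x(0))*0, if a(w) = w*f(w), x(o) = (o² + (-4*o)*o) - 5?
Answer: 0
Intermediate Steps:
f(y) = -6/5 (f(y) = 6*(-⅕) = -6/5)
x(o) = -5 - 3*o² (x(o) = (o² - 4*o²) - 5 = -3*o² - 5 = -5 - 3*o²)
a(w) = -6*w/5 (a(w) = w*(-6/5) = -6*w/5)
a(x(0))*0 = -6*(-5 - 3*0²)/5*0 = -6*(-5 - 3*0)/5*0 = -6*(-5 + 0)/5*0 = -6/5*(-5)*0 = 6*0 = 0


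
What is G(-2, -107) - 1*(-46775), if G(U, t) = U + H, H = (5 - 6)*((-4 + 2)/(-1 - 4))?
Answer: 233863/5 ≈ 46773.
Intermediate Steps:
H = -2/5 (H = -(-2)/(-5) = -(-2)*(-1)/5 = -1*2/5 = -2/5 ≈ -0.40000)
G(U, t) = -2/5 + U (G(U, t) = U - 2/5 = -2/5 + U)
G(-2, -107) - 1*(-46775) = (-2/5 - 2) - 1*(-46775) = -12/5 + 46775 = 233863/5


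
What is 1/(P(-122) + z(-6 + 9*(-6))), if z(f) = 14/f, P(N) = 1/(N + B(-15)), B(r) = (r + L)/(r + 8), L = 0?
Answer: -25170/6083 ≈ -4.1378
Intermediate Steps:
B(r) = r/(8 + r) (B(r) = (r + 0)/(r + 8) = r/(8 + r))
P(N) = 1/(15/7 + N) (P(N) = 1/(N - 15/(8 - 15)) = 1/(N - 15/(-7)) = 1/(N - 15*(-1/7)) = 1/(N + 15/7) = 1/(15/7 + N))
1/(P(-122) + z(-6 + 9*(-6))) = 1/(7/(15 + 7*(-122)) + 14/(-6 + 9*(-6))) = 1/(7/(15 - 854) + 14/(-6 - 54)) = 1/(7/(-839) + 14/(-60)) = 1/(7*(-1/839) + 14*(-1/60)) = 1/(-7/839 - 7/30) = 1/(-6083/25170) = -25170/6083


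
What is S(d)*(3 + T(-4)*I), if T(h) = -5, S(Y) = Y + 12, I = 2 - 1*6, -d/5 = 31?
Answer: -3289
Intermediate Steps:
d = -155 (d = -5*31 = -155)
I = -4 (I = 2 - 6 = -4)
S(Y) = 12 + Y
S(d)*(3 + T(-4)*I) = (12 - 155)*(3 - 5*(-4)) = -143*(3 + 20) = -143*23 = -3289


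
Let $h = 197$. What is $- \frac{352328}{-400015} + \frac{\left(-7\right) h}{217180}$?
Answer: $\frac{15193394871}{17375051540} \approx 0.87444$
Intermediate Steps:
$- \frac{352328}{-400015} + \frac{\left(-7\right) h}{217180} = - \frac{352328}{-400015} + \frac{\left(-7\right) 197}{217180} = \left(-352328\right) \left(- \frac{1}{400015}\right) - \frac{1379}{217180} = \frac{352328}{400015} - \frac{1379}{217180} = \frac{15193394871}{17375051540}$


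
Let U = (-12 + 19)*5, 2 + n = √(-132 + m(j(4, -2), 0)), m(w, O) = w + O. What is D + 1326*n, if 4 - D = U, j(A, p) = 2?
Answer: -2683 + 1326*I*√130 ≈ -2683.0 + 15119.0*I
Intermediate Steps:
m(w, O) = O + w
n = -2 + I*√130 (n = -2 + √(-132 + (0 + 2)) = -2 + √(-132 + 2) = -2 + √(-130) = -2 + I*√130 ≈ -2.0 + 11.402*I)
U = 35 (U = 7*5 = 35)
D = -31 (D = 4 - 1*35 = 4 - 35 = -31)
D + 1326*n = -31 + 1326*(-2 + I*√130) = -31 + (-2652 + 1326*I*√130) = -2683 + 1326*I*√130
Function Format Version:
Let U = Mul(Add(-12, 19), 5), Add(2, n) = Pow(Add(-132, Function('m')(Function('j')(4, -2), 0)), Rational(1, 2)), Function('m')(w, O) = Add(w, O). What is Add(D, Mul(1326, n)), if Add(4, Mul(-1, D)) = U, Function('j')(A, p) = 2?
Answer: Add(-2683, Mul(1326, I, Pow(130, Rational(1, 2)))) ≈ Add(-2683.0, Mul(15119., I))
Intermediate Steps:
Function('m')(w, O) = Add(O, w)
n = Add(-2, Mul(I, Pow(130, Rational(1, 2)))) (n = Add(-2, Pow(Add(-132, Add(0, 2)), Rational(1, 2))) = Add(-2, Pow(Add(-132, 2), Rational(1, 2))) = Add(-2, Pow(-130, Rational(1, 2))) = Add(-2, Mul(I, Pow(130, Rational(1, 2)))) ≈ Add(-2.0000, Mul(11.402, I)))
U = 35 (U = Mul(7, 5) = 35)
D = -31 (D = Add(4, Mul(-1, 35)) = Add(4, -35) = -31)
Add(D, Mul(1326, n)) = Add(-31, Mul(1326, Add(-2, Mul(I, Pow(130, Rational(1, 2)))))) = Add(-31, Add(-2652, Mul(1326, I, Pow(130, Rational(1, 2))))) = Add(-2683, Mul(1326, I, Pow(130, Rational(1, 2))))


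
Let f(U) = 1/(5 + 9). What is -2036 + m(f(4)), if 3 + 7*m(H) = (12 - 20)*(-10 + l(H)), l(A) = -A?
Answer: -99221/49 ≈ -2024.9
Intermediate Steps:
f(U) = 1/14
m(H) = 11 + 8*H/7 (m(H) = -3/7 + ((12 - 20)*(-10 - H))/7 = -3/7 + (-8*(-10 - H))/7 = -3/7 + (80 + 8*H)/7 = -3/7 + (80/7 + 8*H/7) = 11 + 8*H/7)
-2036 + m(f(4)) = -2036 + (11 + (8/7)*(1/14)) = -2036 + (11 + 4/49) = -2036 + 543/49 = -99221/49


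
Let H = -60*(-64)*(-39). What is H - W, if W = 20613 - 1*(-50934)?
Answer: -221307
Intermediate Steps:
H = -149760 (H = 3840*(-39) = -149760)
W = 71547 (W = 20613 + 50934 = 71547)
H - W = -149760 - 1*71547 = -149760 - 71547 = -221307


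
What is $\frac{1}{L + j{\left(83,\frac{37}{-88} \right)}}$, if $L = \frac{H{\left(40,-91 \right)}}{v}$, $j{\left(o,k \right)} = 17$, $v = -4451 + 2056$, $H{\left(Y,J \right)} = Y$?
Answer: $\frac{479}{8135} \approx 0.058881$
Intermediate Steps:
$v = -2395$
$L = - \frac{8}{479}$ ($L = \frac{40}{-2395} = 40 \left(- \frac{1}{2395}\right) = - \frac{8}{479} \approx -0.016701$)
$\frac{1}{L + j{\left(83,\frac{37}{-88} \right)}} = \frac{1}{- \frac{8}{479} + 17} = \frac{1}{\frac{8135}{479}} = \frac{479}{8135}$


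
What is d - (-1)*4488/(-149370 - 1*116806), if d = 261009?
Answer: 8684290887/33272 ≈ 2.6101e+5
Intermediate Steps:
d - (-1)*4488/(-149370 - 1*116806) = 261009 - (-1)*4488/(-149370 - 1*116806) = 261009 - (-1)*4488/(-149370 - 116806) = 261009 - (-1)*4488/(-266176) = 261009 - (-1)*4488*(-1/266176) = 261009 - (-1)*(-561)/33272 = 261009 - 1*561/33272 = 261009 - 561/33272 = 8684290887/33272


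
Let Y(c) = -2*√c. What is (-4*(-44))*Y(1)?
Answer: -352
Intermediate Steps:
(-4*(-44))*Y(1) = (-4*(-44))*(-2*√1) = 176*(-2*1) = 176*(-2) = -352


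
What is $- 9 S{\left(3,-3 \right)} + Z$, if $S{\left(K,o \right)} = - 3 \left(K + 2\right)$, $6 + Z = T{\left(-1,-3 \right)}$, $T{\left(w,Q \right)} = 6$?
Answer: $135$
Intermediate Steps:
$Z = 0$ ($Z = -6 + 6 = 0$)
$S{\left(K,o \right)} = -6 - 3 K$ ($S{\left(K,o \right)} = - 3 \left(2 + K\right) = -6 - 3 K$)
$- 9 S{\left(3,-3 \right)} + Z = - 9 \left(-6 - 9\right) + 0 = \left(-9\right) \left(-15\right) + 0 = 135 + 0 = 135$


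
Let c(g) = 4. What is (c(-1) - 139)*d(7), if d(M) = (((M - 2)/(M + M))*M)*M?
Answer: -4725/2 ≈ -2362.5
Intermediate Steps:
d(M) = M*(-1 + M/2) (d(M) = (((-2 + M)/((2*M)))*M)*M = (((-2 + M)*(1/(2*M)))*M)*M = (((-2 + M)/(2*M))*M)*M = (-1 + M/2)*M = M*(-1 + M/2))
(c(-1) - 139)*d(7) = (4 - 139)*((½)*7*(-2 + 7)) = -135*7*5/2 = -135*35/2 = -4725/2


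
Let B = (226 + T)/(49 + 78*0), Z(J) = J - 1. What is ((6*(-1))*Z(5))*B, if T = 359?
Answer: -14040/49 ≈ -286.53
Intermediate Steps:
Z(J) = -1 + J
B = 585/49 (B = (226 + 359)/(49 + 78*0) = 585/(49 + 0) = 585/49 ≈ 11.939)
((6*(-1))*Z(5))*B = ((6*(-1))*(-1 + 5))*(585/49) = -6*4*(585/49) = -24*585/49 = -14040/49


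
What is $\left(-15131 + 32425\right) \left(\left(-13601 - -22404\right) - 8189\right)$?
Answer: $10618516$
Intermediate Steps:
$\left(-15131 + 32425\right) \left(\left(-13601 - -22404\right) - 8189\right) = 17294 \left(\left(-13601 + 22404\right) - 8189\right) = 17294 \left(8803 - 8189\right) = 17294 \cdot 614 = 10618516$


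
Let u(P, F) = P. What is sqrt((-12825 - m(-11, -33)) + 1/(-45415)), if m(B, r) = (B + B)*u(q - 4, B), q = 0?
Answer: 2*I*sqrt(6658337384210)/45415 ≈ 113.64*I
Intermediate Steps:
m(B, r) = -8*B (m(B, r) = (B + B)*(0 - 4) = (2*B)*(-4) = -8*B)
sqrt((-12825 - m(-11, -33)) + 1/(-45415)) = sqrt((-12825 - (-8)*(-11)) + 1/(-45415)) = sqrt((-12825 - 1*88) - 1/45415) = sqrt((-12825 - 88) - 1/45415) = sqrt(-12913 - 1/45415) = sqrt(-586443896/45415) = 2*I*sqrt(6658337384210)/45415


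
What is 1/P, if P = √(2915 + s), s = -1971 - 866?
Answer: √78/78 ≈ 0.11323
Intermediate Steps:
s = -2837
P = √78 (P = √(2915 - 2837) = √78 ≈ 8.8318)
1/P = 1/(√78) = √78/78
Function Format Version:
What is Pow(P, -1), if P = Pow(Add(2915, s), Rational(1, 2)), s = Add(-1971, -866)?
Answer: Mul(Rational(1, 78), Pow(78, Rational(1, 2))) ≈ 0.11323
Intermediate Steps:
s = -2837
P = Pow(78, Rational(1, 2)) (P = Pow(Add(2915, -2837), Rational(1, 2)) = Pow(78, Rational(1, 2)) ≈ 8.8318)
Pow(P, -1) = Pow(Pow(78, Rational(1, 2)), -1) = Mul(Rational(1, 78), Pow(78, Rational(1, 2)))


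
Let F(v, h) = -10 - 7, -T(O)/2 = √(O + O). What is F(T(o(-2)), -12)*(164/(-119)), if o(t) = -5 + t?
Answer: 164/7 ≈ 23.429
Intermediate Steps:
T(O) = -2*√2*√O (T(O) = -2*√(O + O) = -2*√2*√O)
F(v, h) = -17
F(T(o(-2)), -12)*(164/(-119)) = -2788/(-119) = -2788*(-1)/119 = -17*(-164/119) = 164/7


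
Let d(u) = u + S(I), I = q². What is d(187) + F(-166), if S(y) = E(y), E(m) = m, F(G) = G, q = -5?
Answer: 46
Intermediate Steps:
I = 25 (I = (-5)² = 25)
S(y) = y
d(u) = 25 + u (d(u) = u + 25 = 25 + u)
d(187) + F(-166) = (25 + 187) - 166 = 212 - 166 = 46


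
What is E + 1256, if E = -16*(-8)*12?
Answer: 2792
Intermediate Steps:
E = 1536 (E = 128*12 = 1536)
E + 1256 = 1536 + 1256 = 2792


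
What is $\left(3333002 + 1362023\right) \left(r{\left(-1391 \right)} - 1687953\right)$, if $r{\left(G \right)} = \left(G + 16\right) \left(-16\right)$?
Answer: $-7821690983825$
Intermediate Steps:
$r{\left(G \right)} = -256 - 16 G$ ($r{\left(G \right)} = \left(16 + G\right) \left(-16\right) = -256 - 16 G$)
$\left(3333002 + 1362023\right) \left(r{\left(-1391 \right)} - 1687953\right) = \left(3333002 + 1362023\right) \left(\left(-256 - -22256\right) - 1687953\right) = 4695025 \left(\left(-256 + 22256\right) - 1687953\right) = 4695025 \left(22000 - 1687953\right) = 4695025 \left(-1665953\right) = -7821690983825$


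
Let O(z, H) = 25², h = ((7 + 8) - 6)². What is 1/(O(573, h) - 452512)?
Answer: -1/451887 ≈ -2.2129e-6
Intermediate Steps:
h = 81 (h = (15 - 6)² = 9² = 81)
O(z, H) = 625
1/(O(573, h) - 452512) = 1/(625 - 452512) = 1/(-451887) = -1/451887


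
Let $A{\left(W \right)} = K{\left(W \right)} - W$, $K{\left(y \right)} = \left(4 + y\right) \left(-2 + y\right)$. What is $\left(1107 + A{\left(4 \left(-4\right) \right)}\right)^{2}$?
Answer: $1792921$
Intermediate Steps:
$K{\left(y \right)} = \left(-2 + y\right) \left(4 + y\right)$
$A{\left(W \right)} = -8 + W + W^{2}$ ($A{\left(W \right)} = \left(-8 + W^{2} + 2 W\right) - W = -8 + W + W^{2}$)
$\left(1107 + A{\left(4 \left(-4\right) \right)}\right)^{2} = \left(1107 + \left(-8 + 4 \left(-4\right) + \left(4 \left(-4\right)\right)^{2}\right)\right)^{2} = \left(1107 - \left(24 - 256\right)\right)^{2} = \left(1107 - -232\right)^{2} = \left(1107 + 232\right)^{2} = 1339^{2} = 1792921$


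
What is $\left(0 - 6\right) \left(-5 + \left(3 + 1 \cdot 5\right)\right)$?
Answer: $-18$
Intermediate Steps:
$\left(0 - 6\right) \left(-5 + \left(3 + 1 \cdot 5\right)\right) = - 6 \left(-5 + \left(3 + 5\right)\right) = - 6 \left(-5 + 8\right) = \left(-6\right) 3 = -18$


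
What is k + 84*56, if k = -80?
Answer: 4624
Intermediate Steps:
k + 84*56 = -80 + 84*56 = -80 + 4704 = 4624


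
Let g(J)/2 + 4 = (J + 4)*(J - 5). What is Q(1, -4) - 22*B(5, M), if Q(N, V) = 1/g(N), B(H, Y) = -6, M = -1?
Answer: 6335/48 ≈ 131.98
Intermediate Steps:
g(J) = -8 + 2*(-5 + J)*(4 + J) (g(J) = -8 + 2*((J + 4)*(J - 5)) = -8 + 2*((4 + J)*(-5 + J)) = -8 + 2*((-5 + J)*(4 + J)) = -8 + 2*(-5 + J)*(4 + J))
Q(N, V) = 1/(-48 - 2*N + 2*N²)
Q(1, -4) - 22*B(5, M) = 1/(2*(-24 + 1² - 1*1)) - 22*(-6) = 1/(2*(-24 + 1 - 1)) + 132 = (½)/(-24) + 132 = (½)*(-1/24) + 132 = -1/48 + 132 = 6335/48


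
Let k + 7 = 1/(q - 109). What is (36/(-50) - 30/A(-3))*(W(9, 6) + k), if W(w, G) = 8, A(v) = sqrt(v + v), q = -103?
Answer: -1899/2650 + 1055*I*sqrt(6)/212 ≈ -0.7166 + 12.19*I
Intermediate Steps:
k = -1485/212 (k = -7 + 1/(-103 - 109) = -7 + 1/(-212) = -7 - 1/212 = -1485/212 ≈ -7.0047)
A(v) = sqrt(2)*sqrt(v) (A(v) = sqrt(2*v) = sqrt(2)*sqrt(v))
(36/(-50) - 30/A(-3))*(W(9, 6) + k) = (36/(-50) - 30*(-I*sqrt(6)/6))*(8 - 1485/212) = (36*(-1/50) - 30*(-I*sqrt(6)/6))*(211/212) = (-18/25 - 30*(-I*sqrt(6)/6))*(211/212) = (-18/25 - (-5)*I*sqrt(6))*(211/212) = (-18/25 + 5*I*sqrt(6))*(211/212) = -1899/2650 + 1055*I*sqrt(6)/212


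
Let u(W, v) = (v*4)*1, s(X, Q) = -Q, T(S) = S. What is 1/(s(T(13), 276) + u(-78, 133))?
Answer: 1/256 ≈ 0.0039063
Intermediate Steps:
u(W, v) = 4*v (u(W, v) = (4*v)*1 = 4*v)
1/(s(T(13), 276) + u(-78, 133)) = 1/(-1*276 + 4*133) = 1/(-276 + 532) = 1/256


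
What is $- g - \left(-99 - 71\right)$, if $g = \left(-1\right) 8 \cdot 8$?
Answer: $234$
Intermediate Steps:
$g = -64$ ($g = \left(-8\right) 8 = -64$)
$- g - \left(-99 - 71\right) = \left(-1\right) \left(-64\right) - \left(-99 - 71\right) = 64 - \left(-99 - 71\right) = 64 - -170 = 64 + 170 = 234$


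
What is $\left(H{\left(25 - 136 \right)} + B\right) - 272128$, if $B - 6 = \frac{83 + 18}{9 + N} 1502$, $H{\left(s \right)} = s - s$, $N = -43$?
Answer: $- \frac{4701925}{17} \approx -2.7658 \cdot 10^{5}$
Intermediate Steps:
$H{\left(s \right)} = 0$
$B = - \frac{75749}{17}$ ($B = 6 + \frac{83 + 18}{9 - 43} \cdot 1502 = 6 + \frac{101}{-34} \cdot 1502 = 6 + 101 \left(- \frac{1}{34}\right) 1502 = 6 - \frac{75851}{17} = - \frac{75749}{17} \approx -4455.8$)
$\left(H{\left(25 - 136 \right)} + B\right) - 272128 = \left(0 - \frac{75749}{17}\right) - 272128 = - \frac{75749}{17} - 272128 = - \frac{4701925}{17}$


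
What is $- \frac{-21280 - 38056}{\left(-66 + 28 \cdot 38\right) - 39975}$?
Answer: $- \frac{59336}{38977} \approx -1.5223$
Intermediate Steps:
$- \frac{-21280 - 38056}{\left(-66 + 28 \cdot 38\right) - 39975} = - \frac{-59336}{\left(-66 + 1064\right) - 39975} = - \frac{-59336}{998 - 39975} = - \frac{-59336}{-38977} = - \frac{\left(-59336\right) \left(-1\right)}{38977} = \left(-1\right) \frac{59336}{38977} = - \frac{59336}{38977}$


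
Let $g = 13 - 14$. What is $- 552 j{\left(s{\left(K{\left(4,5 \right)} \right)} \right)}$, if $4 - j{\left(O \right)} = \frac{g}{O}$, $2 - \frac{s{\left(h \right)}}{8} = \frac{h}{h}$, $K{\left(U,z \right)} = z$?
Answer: $-2277$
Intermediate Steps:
$g = -1$ ($g = 13 - 14 = -1$)
$s{\left(h \right)} = 8$ ($s{\left(h \right)} = 16 - 8 \frac{h}{h} = 16 - 8 = 8$)
$j{\left(O \right)} = 4 + \frac{1}{O}$ ($j{\left(O \right)} = 4 - - \frac{1}{O} = 4 + \frac{1}{O}$)
$- 552 j{\left(s{\left(K{\left(4,5 \right)} \right)} \right)} = - 552 \left(4 + \frac{1}{8}\right) = \left(-552\right) \frac{33}{8} = -2277$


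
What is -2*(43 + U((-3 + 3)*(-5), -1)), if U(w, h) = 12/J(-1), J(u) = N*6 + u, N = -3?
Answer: -1610/19 ≈ -84.737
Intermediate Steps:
J(u) = -18 + u (J(u) = -3*6 + u = -18 + u)
U(w, h) = -12/19 (U(w, h) = 12/(-18 - 1) = 12/(-19) = 12*(-1/19) = -12/19)
-2*(43 + U((-3 + 3)*(-5), -1)) = -2*(43 - 12/19) = -2*805/19 = -1610/19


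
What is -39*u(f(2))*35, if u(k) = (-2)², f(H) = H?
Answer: -5460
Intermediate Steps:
u(k) = 4
-39*u(f(2))*35 = -39*4*35 = -156*35 = -5460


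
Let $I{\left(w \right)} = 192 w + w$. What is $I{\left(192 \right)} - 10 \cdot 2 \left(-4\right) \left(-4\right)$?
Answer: $36736$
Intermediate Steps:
$I{\left(w \right)} = 193 w$
$I{\left(192 \right)} - 10 \cdot 2 \left(-4\right) \left(-4\right) = 193 \cdot 192 - 10 \cdot 2 \left(-4\right) \left(-4\right) = 37056 - 10 \left(-8\right) \left(-4\right) = 37056 - \left(-80\right) \left(-4\right) = 37056 - 320 = 36736$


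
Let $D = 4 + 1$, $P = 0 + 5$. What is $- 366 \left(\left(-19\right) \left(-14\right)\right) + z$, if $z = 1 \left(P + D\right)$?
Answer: $-97346$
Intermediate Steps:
$P = 5$
$D = 5$
$z = 10$ ($z = 1 \left(5 + 5\right) = 1 \cdot 10 = 10$)
$- 366 \left(\left(-19\right) \left(-14\right)\right) + z = - 366 \left(\left(-19\right) \left(-14\right)\right) + 10 = \left(-366\right) 266 + 10 = -97356 + 10 = -97346$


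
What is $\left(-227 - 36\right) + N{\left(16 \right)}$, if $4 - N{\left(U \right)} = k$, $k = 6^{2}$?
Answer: $-295$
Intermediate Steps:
$k = 36$
$N{\left(U \right)} = -32$ ($N{\left(U \right)} = 4 - 36 = -32$)
$\left(-227 - 36\right) + N{\left(16 \right)} = \left(-227 - 36\right) - 32 = -263 - 32 = -295$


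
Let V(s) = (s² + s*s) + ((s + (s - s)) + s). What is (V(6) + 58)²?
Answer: 20164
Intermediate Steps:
V(s) = 2*s + 2*s² (V(s) = (s² + s²) + ((s + 0) + s) = 2*s² + (s + s) = 2*s² + 2*s = 2*s + 2*s²)
(V(6) + 58)² = (2*6*(1 + 6) + 58)² = (2*6*7 + 58)² = (84 + 58)² = 142² = 20164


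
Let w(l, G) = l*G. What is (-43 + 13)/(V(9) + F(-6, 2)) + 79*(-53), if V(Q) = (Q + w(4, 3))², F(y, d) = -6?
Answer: -121425/29 ≈ -4187.1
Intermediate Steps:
w(l, G) = G*l
V(Q) = (12 + Q)² (V(Q) = (Q + 3*4)² = (Q + 12)² = (12 + Q)²)
(-43 + 13)/(V(9) + F(-6, 2)) + 79*(-53) = (-43 + 13)/((12 + 9)² - 6) + 79*(-53) = -30/(21² - 6) - 4187 = -30/(441 - 6) - 4187 = -30/435 - 4187 = -30*1/435 - 4187 = -2/29 - 4187 = -121425/29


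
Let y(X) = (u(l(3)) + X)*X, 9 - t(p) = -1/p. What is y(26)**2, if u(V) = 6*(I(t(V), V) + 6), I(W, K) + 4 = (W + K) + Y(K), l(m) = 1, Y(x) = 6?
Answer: 13249600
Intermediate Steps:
t(p) = 9 + 1/p (t(p) = 9 - (-1)/p = 9 + 1/p)
I(W, K) = 2 + K + W (I(W, K) = -4 + ((W + K) + 6) = -4 + ((K + W) + 6) = -4 + (6 + K + W) = 2 + K + W)
u(V) = 102 + 6*V + 6/V (u(V) = 6*((2 + V + (9 + 1/V)) + 6) = 6*((11 + V + 1/V) + 6) = 6*(17 + V + 1/V) = 102 + 6*V + 6/V)
y(X) = X*(114 + X) (y(X) = ((102 + 6*1 + 6/1) + X)*X = ((102 + 6 + 6*1) + X)*X = ((102 + 6 + 6) + X)*X = (114 + X)*X = X*(114 + X))
y(26)**2 = (26*(114 + 26))**2 = (26*140)**2 = 3640**2 = 13249600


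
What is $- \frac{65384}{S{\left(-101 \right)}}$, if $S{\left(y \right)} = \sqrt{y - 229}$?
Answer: $\frac{2972 i \sqrt{330}}{15} \approx 3599.3 i$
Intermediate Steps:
$S{\left(y \right)} = \sqrt{-229 + y}$
$- \frac{65384}{S{\left(-101 \right)}} = - \frac{65384}{\sqrt{-229 - 101}} = - \frac{65384}{\sqrt{-330}} = - \frac{65384}{i \sqrt{330}} = - 65384 \left(- \frac{i \sqrt{330}}{330}\right) = \frac{2972 i \sqrt{330}}{15}$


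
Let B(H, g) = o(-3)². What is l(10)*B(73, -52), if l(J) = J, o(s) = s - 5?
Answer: 640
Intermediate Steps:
o(s) = -5 + s
B(H, g) = 64 (B(H, g) = (-5 - 3)² = (-8)² = 64)
l(10)*B(73, -52) = 10*64 = 640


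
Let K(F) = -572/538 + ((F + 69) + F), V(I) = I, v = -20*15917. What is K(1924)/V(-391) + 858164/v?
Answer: -106399012234/8370670715 ≈ -12.711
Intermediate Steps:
v = -318340
K(F) = 18275/269 + 2*F (K(F) = -572*1/538 + ((69 + F) + F) = -286/269 + (69 + 2*F) = 18275/269 + 2*F)
K(1924)/V(-391) + 858164/v = (18275/269 + 2*1924)/(-391) + 858164/(-318340) = (18275/269 + 3848)*(-1/391) + 858164*(-1/318340) = (1053387/269)*(-1/391) - 214541/79585 = -1053387/105179 - 214541/79585 = -106399012234/8370670715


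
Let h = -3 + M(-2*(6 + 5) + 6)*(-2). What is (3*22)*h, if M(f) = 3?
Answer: -594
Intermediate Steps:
h = -9 (h = -3 + 3*(-2) = -3 - 6 = -9)
(3*22)*h = (3*22)*(-9) = 66*(-9) = -594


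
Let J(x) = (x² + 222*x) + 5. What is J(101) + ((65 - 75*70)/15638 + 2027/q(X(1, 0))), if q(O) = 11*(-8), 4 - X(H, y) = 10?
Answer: 22434335963/688072 ≈ 32605.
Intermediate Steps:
X(H, y) = -6 (X(H, y) = 4 - 1*10 = 4 - 10 = -6)
q(O) = -88
J(x) = 5 + x² + 222*x
J(101) + ((65 - 75*70)/15638 + 2027/q(X(1, 0))) = (5 + 101² + 222*101) + ((65 - 75*70)/15638 + 2027/(-88)) = (5 + 10201 + 22422) + ((65 - 5250)*(1/15638) + 2027*(-1/88)) = 32628 + (-5185*1/15638 - 2027/88) = 32628 + (-5185/15638 - 2027/88) = 32628 - 16077253/688072 = 22434335963/688072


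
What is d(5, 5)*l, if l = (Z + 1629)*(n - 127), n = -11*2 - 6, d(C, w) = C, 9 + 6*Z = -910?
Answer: -6862625/6 ≈ -1.1438e+6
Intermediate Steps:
Z = -919/6 (Z = -3/2 + (⅙)*(-910) = -3/2 - 455/3 = -919/6 ≈ -153.17)
n = -28 (n = -22 - 6 = -28)
l = -1372525/6 (l = (-919/6 + 1629)*(-28 - 127) = (8855/6)*(-155) = -1372525/6 ≈ -2.2875e+5)
d(5, 5)*l = 5*(-1372525/6) = -6862625/6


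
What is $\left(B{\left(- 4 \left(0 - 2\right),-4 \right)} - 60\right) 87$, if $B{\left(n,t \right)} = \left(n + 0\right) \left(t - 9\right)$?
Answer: $-14268$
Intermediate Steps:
$B{\left(n,t \right)} = n \left(-9 + t\right)$
$\left(B{\left(- 4 \left(0 - 2\right),-4 \right)} - 60\right) 87 = \left(- 4 \left(0 - 2\right) \left(-9 - 4\right) - 60\right) 87 = \left(\left(-4\right) \left(-2\right) \left(-13\right) - 60\right) 87 = \left(8 \left(-13\right) - 60\right) 87 = \left(-104 - 60\right) 87 = \left(-164\right) 87 = -14268$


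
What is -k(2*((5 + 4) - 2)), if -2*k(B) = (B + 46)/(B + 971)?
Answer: 6/197 ≈ 0.030457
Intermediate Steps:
k(B) = -(46 + B)/(2*(971 + B)) (k(B) = -(B + 46)/(2*(B + 971)) = -(46 + B)/(2*(971 + B)))
-k(2*((5 + 4) - 2)) = -(-46 - 2*((5 + 4) - 2))/(2*(971 + 2*((5 + 4) - 2))) = -(-46 - 2*(9 - 2))/(2*(971 + 2*(9 - 2))) = -(-46 - 2*7)/(2*(971 + 2*7)) = -(-46 - 1*14)/(2*(971 + 14)) = -(-46 - 14)/(2*985) = -(-60)/(2*985) = -1*(-6/197) = 6/197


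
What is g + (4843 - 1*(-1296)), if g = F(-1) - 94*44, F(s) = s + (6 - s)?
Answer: 2009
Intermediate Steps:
F(s) = 6
g = -4130 (g = 6 - 94*44 = 6 - 4136 = -4130)
g + (4843 - 1*(-1296)) = -4130 + (4843 - 1*(-1296)) = -4130 + (4843 + 1296) = -4130 + 6139 = 2009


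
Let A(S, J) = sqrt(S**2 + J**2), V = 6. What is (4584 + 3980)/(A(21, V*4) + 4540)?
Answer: 38880560/20610583 - 25692*sqrt(113)/20610583 ≈ 1.8732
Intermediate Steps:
A(S, J) = sqrt(J**2 + S**2)
(4584 + 3980)/(A(21, V*4) + 4540) = (4584 + 3980)/(sqrt((6*4)**2 + 21**2) + 4540) = 8564/(sqrt(24**2 + 441) + 4540) = 8564/(sqrt(576 + 441) + 4540) = 8564/(sqrt(1017) + 4540) = 8564/(3*sqrt(113) + 4540) = 8564/(4540 + 3*sqrt(113))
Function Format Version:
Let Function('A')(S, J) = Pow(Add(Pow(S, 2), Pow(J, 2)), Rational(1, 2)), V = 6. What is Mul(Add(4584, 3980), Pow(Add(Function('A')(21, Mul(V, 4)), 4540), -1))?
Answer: Add(Rational(38880560, 20610583), Mul(Rational(-25692, 20610583), Pow(113, Rational(1, 2)))) ≈ 1.8732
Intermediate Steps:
Function('A')(S, J) = Pow(Add(Pow(J, 2), Pow(S, 2)), Rational(1, 2))
Mul(Add(4584, 3980), Pow(Add(Function('A')(21, Mul(V, 4)), 4540), -1)) = Mul(Add(4584, 3980), Pow(Add(Pow(Add(Pow(Mul(6, 4), 2), Pow(21, 2)), Rational(1, 2)), 4540), -1)) = Mul(8564, Pow(Add(Pow(Add(Pow(24, 2), 441), Rational(1, 2)), 4540), -1)) = Mul(8564, Pow(Add(Pow(Add(576, 441), Rational(1, 2)), 4540), -1)) = Mul(8564, Pow(Add(Pow(1017, Rational(1, 2)), 4540), -1)) = Mul(8564, Pow(Add(Mul(3, Pow(113, Rational(1, 2))), 4540), -1)) = Mul(8564, Pow(Add(4540, Mul(3, Pow(113, Rational(1, 2)))), -1))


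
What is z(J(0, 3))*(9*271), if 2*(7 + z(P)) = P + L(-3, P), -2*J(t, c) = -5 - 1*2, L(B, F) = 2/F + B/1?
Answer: -441459/28 ≈ -15766.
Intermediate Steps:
L(B, F) = B + 2/F (L(B, F) = 2/F + B*1 = 2/F + B = B + 2/F)
J(t, c) = 7/2 (J(t, c) = -(-5 - 1*2)/2 = -(-5 - 2)/2 = -½*(-7) = 7/2)
z(P) = -17/2 + 1/P + P/2 (z(P) = -7 + (P + (-3 + 2/P))/2 = -7 + (-3 + P + 2/P)/2 = -7 + (-3/2 + 1/P + P/2) = -17/2 + 1/P + P/2)
z(J(0, 3))*(9*271) = (-17/2 + 1/(7/2) + (½)*(7/2))*(9*271) = (-17/2 + 2/7 + 7/4)*2439 = -181/28*2439 = -441459/28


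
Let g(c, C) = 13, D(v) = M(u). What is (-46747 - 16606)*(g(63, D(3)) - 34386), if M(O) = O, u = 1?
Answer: 2177632669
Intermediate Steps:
D(v) = 1
(-46747 - 16606)*(g(63, D(3)) - 34386) = (-46747 - 16606)*(13 - 34386) = -63353*(-34373) = 2177632669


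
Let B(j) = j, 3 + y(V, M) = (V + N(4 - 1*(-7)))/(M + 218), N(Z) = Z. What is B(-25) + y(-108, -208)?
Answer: -377/10 ≈ -37.700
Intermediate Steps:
y(V, M) = -3 + (11 + V)/(218 + M) (y(V, M) = -3 + (V + (4 - 1*(-7)))/(M + 218) = -3 + (V + (4 + 7))/(218 + M) = -3 + (V + 11)/(218 + M) = -3 + (11 + V)/(218 + M))
B(-25) + y(-108, -208) = -25 + (-643 - 108 - 3*(-208))/(218 - 208) = -25 + (-643 - 108 + 624)/10 = -25 + (1/10)*(-127) = -25 - 127/10 = -377/10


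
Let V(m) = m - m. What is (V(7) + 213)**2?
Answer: 45369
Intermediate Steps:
V(m) = 0
(V(7) + 213)**2 = (0 + 213)**2 = 213**2 = 45369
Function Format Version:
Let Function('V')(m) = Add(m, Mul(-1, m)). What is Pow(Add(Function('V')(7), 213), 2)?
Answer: 45369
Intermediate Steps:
Function('V')(m) = 0
Pow(Add(Function('V')(7), 213), 2) = Pow(Add(0, 213), 2) = Pow(213, 2) = 45369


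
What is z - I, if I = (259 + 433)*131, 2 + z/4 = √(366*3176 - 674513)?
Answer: -90660 + 52*√2887 ≈ -87866.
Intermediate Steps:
z = -8 + 52*√2887 (z = -8 + 4*√(366*3176 - 674513) = -8 + 4*√(1162416 - 674513) = -8 + 4*√487903 = -8 + 4*(13*√2887) = -8 + 52*√2887 ≈ 2786.0)
I = 90652 (I = 692*131 = 90652)
z - I = (-8 + 52*√2887) - 1*90652 = (-8 + 52*√2887) - 90652 = -90660 + 52*√2887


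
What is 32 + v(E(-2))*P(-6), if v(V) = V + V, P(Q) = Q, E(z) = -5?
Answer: 92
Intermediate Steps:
v(V) = 2*V
32 + v(E(-2))*P(-6) = 32 + (2*(-5))*(-6) = 32 - 10*(-6) = 32 + 60 = 92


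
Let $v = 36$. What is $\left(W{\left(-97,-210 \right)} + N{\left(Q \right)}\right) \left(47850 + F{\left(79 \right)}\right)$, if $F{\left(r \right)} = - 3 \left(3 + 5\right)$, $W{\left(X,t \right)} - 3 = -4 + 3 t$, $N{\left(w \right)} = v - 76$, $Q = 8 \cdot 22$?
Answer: $-32091246$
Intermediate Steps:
$Q = 176$
$N{\left(w \right)} = -40$ ($N{\left(w \right)} = 36 - 76 = -40$)
$W{\left(X,t \right)} = -1 + 3 t$ ($W{\left(X,t \right)} = 3 + \left(-4 + 3 t\right) = -1 + 3 t$)
$F{\left(r \right)} = -24$ ($F{\left(r \right)} = \left(-3\right) 8 = -24$)
$\left(W{\left(-97,-210 \right)} + N{\left(Q \right)}\right) \left(47850 + F{\left(79 \right)}\right) = \left(\left(-1 + 3 \left(-210\right)\right) - 40\right) \left(47850 - 24\right) = \left(\left(-1 - 630\right) - 40\right) 47826 = \left(-631 - 40\right) 47826 = \left(-671\right) 47826 = -32091246$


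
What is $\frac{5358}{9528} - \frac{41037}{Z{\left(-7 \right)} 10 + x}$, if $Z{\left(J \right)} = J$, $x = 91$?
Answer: $- \frac{21716001}{11116} \approx -1953.6$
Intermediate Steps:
$\frac{5358}{9528} - \frac{41037}{Z{\left(-7 \right)} 10 + x} = \frac{5358}{9528} - \frac{41037}{\left(-7\right) 10 + 91} = 5358 \cdot \frac{1}{9528} - \frac{41037}{-70 + 91} = \frac{893}{1588} - \frac{41037}{21} = \frac{893}{1588} - \frac{13679}{7} = - \frac{21716001}{11116}$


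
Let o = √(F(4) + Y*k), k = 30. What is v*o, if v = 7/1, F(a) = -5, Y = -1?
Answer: 7*I*√35 ≈ 41.413*I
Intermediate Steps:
v = 7 (v = 7*1 = 7)
o = I*√35 (o = √(-5 - 1*30) = √(-5 - 30) = √(-35) = I*√35 ≈ 5.9161*I)
v*o = 7*(I*√35) = 7*I*√35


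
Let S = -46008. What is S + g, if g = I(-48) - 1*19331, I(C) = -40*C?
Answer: -63419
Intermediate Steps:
g = -17411 (g = -40*(-48) - 1*19331 = 1920 - 19331 = -17411)
S + g = -46008 - 17411 = -63419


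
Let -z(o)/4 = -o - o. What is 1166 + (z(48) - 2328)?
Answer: -778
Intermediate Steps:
z(o) = 8*o (z(o) = -4*(-o - o) = -(-8)*o = 8*o)
1166 + (z(48) - 2328) = 1166 + (8*48 - 2328) = 1166 + (384 - 2328) = 1166 - 1944 = -778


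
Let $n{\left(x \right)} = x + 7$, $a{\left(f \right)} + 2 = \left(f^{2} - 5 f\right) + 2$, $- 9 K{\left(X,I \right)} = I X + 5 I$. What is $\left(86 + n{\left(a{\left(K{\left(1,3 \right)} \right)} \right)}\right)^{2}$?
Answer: $11449$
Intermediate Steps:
$K{\left(X,I \right)} = - \frac{5 I}{9} - \frac{I X}{9}$ ($K{\left(X,I \right)} = - \frac{I X + 5 I}{9} = - \frac{5 I + I X}{9} = - \frac{5 I}{9} - \frac{I X}{9}$)
$a{\left(f \right)} = f^{2} - 5 f$ ($a{\left(f \right)} = -2 + \left(\left(f^{2} - 5 f\right) + 2\right) = -2 + \left(2 + f^{2} - 5 f\right) = f^{2} - 5 f$)
$n{\left(x \right)} = 7 + x$
$\left(86 + n{\left(a{\left(K{\left(1,3 \right)} \right)} \right)}\right)^{2} = \left(86 + \left(7 + \left(- \frac{1}{9}\right) 3 \left(5 + 1\right) \left(-5 - \frac{5 + 1}{3}\right)\right)\right)^{2} = \left(86 + \left(7 + \left(- \frac{1}{9}\right) 3 \cdot 6 \left(-5 - \frac{1}{3} \cdot 6\right)\right)\right)^{2} = \left(86 - \left(-7 + 2 \left(-5 - 2\right)\right)\right)^{2} = \left(86 + \left(7 - -14\right)\right)^{2} = \left(86 + \left(7 + 14\right)\right)^{2} = \left(86 + 21\right)^{2} = 107^{2} = 11449$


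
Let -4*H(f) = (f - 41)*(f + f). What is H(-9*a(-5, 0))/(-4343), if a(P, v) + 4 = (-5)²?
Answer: 21735/4343 ≈ 5.0046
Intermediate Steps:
a(P, v) = 21 (a(P, v) = -4 + (-5)² = -4 + 25 = 21)
H(f) = -f*(-41 + f)/2 (H(f) = -(f - 41)*(f + f)/4 = -(-41 + f)*2*f/4 = -f*(-41 + f)/2)
H(-9*a(-5, 0))/(-4343) = ((-9*21)*(41 - (-9)*21)/2)/(-4343) = ((½)*(-189)*(41 - 1*(-189)))*(-1/4343) = ((½)*(-189)*(41 + 189))*(-1/4343) = ((½)*(-189)*230)*(-1/4343) = -21735*(-1/4343) = 21735/4343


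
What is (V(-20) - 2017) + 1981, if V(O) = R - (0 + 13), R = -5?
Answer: -54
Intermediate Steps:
V(O) = -18 (V(O) = -5 - (0 + 13) = -5 - 1*13 = -5 - 13 = -18)
(V(-20) - 2017) + 1981 = (-18 - 2017) + 1981 = -2035 + 1981 = -54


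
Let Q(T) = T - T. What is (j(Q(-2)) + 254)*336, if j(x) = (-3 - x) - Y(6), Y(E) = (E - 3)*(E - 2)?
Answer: 80304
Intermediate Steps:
Q(T) = 0
Y(E) = (-3 + E)*(-2 + E)
j(x) = -15 - x (j(x) = (-3 - x) - (6 + 6**2 - 5*6) = (-3 - x) - (6 + 36 - 30) = (-3 - x) - 1*12 = (-3 - x) - 12 = -15 - x)
(j(Q(-2)) + 254)*336 = ((-15 - 1*0) + 254)*336 = ((-15 + 0) + 254)*336 = (-15 + 254)*336 = 239*336 = 80304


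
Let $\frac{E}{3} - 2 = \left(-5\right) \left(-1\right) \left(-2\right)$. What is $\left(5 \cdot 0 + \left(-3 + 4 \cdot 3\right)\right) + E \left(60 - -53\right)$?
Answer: $-2703$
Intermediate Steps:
$E = -24$ ($E = 6 + 3 \left(-5\right) \left(-1\right) \left(-2\right) = 6 + 3 \cdot 5 \left(-2\right) = 6 + 3 \left(-10\right) = 6 - 30 = -24$)
$\left(5 \cdot 0 + \left(-3 + 4 \cdot 3\right)\right) + E \left(60 - -53\right) = \left(5 \cdot 0 + \left(-3 + 4 \cdot 3\right)\right) - 24 \left(60 - -53\right) = \left(0 + \left(-3 + 12\right)\right) - 24 \left(60 + 53\right) = \left(0 + 9\right) - 2712 = 9 - 2712 = -2703$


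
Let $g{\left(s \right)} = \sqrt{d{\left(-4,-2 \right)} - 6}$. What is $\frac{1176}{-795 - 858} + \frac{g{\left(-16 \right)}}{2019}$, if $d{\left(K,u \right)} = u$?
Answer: $- \frac{392}{551} + \frac{2 i \sqrt{2}}{2019} \approx -0.71143 + 0.0014009 i$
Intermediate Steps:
$g{\left(s \right)} = 2 i \sqrt{2}$ ($g{\left(s \right)} = \sqrt{-2 - 6} = \sqrt{-8} = 2 i \sqrt{2}$)
$\frac{1176}{-795 - 858} + \frac{g{\left(-16 \right)}}{2019} = \frac{1176}{-795 - 858} + \frac{2 i \sqrt{2}}{2019} = \frac{1176}{-1653} + 2 i \sqrt{2} \cdot \frac{1}{2019} = 1176 \left(- \frac{1}{1653}\right) + \frac{2 i \sqrt{2}}{2019} = - \frac{392}{551} + \frac{2 i \sqrt{2}}{2019}$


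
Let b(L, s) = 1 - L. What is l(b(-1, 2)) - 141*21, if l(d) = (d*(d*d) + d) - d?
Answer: -2953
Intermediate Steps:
l(d) = d³ (l(d) = (d*d² + d) - d = (d³ + d) - d = (d + d³) - d = d³)
l(b(-1, 2)) - 141*21 = (1 - 1*(-1))³ - 141*21 = (1 + 1)³ - 2961 = 2³ - 2961 = 8 - 2961 = -2953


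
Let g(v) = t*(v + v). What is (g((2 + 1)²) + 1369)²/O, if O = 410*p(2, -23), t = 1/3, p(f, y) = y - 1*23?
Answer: -378125/3772 ≈ -100.25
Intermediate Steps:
p(f, y) = -23 + y (p(f, y) = y - 23 = -23 + y)
t = ⅓ ≈ 0.33333
g(v) = 2*v/3 (g(v) = (v + v)/3 = (2*v)/3 = 2*v/3)
O = -18860 (O = 410*(-23 - 23) = 410*(-46) = -18860)
(g((2 + 1)²) + 1369)²/O = (2*(2 + 1)²/3 + 1369)²/(-18860) = ((⅔)*3² + 1369)²*(-1/18860) = ((⅔)*9 + 1369)²*(-1/18860) = (6 + 1369)²*(-1/18860) = 1375²*(-1/18860) = 1890625*(-1/18860) = -378125/3772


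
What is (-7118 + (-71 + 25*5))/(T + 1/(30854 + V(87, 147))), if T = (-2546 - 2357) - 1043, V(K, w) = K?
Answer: 218567224/183975185 ≈ 1.1880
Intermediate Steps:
T = -5946 (T = -4903 - 1043 = -5946)
(-7118 + (-71 + 25*5))/(T + 1/(30854 + V(87, 147))) = (-7118 + (-71 + 25*5))/(-5946 + 1/(30854 + 87)) = (-7118 + (-71 + 125))/(-5946 + 1/30941) = (-7118 + 54)/(-5946 + 1/30941) = -7064/(-183975185/30941) = -7064*(-30941/183975185) = 218567224/183975185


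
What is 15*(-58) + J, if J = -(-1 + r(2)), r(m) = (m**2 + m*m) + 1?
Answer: -878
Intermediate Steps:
r(m) = 1 + 2*m**2 (r(m) = (m**2 + m**2) + 1 = 2*m**2 + 1 = 1 + 2*m**2)
J = -8 (J = -(-1 + (1 + 2*2**2)) = -(-1 + (1 + 2*4)) = -(-1 + (1 + 8)) = -(-1 + 9) = -1*8 = -8)
15*(-58) + J = 15*(-58) - 8 = -870 - 8 = -878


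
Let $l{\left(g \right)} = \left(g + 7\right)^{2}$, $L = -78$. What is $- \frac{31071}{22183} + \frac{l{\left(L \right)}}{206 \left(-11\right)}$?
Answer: $- \frac{182231389}{50266678} \approx -3.6253$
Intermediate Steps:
$l{\left(g \right)} = \left(7 + g\right)^{2}$
$- \frac{31071}{22183} + \frac{l{\left(L \right)}}{206 \left(-11\right)} = - \frac{31071}{22183} + \frac{\left(7 - 78\right)^{2}}{206 \left(-11\right)} = \left(-31071\right) \frac{1}{22183} + \frac{\left(-71\right)^{2}}{-2266} = - \frac{31071}{22183} + 5041 \left(- \frac{1}{2266}\right) = - \frac{31071}{22183} - \frac{5041}{2266} = - \frac{182231389}{50266678}$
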